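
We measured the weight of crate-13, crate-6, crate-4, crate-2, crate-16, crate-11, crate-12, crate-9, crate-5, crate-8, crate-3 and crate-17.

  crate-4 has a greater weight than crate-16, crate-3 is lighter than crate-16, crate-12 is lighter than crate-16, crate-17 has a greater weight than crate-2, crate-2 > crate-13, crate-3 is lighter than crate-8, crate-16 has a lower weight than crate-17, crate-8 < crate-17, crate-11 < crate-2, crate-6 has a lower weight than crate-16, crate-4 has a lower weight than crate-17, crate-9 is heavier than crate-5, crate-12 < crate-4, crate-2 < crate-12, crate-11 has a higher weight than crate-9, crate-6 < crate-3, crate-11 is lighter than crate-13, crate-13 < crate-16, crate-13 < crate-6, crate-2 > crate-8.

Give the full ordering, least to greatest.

crate-5 < crate-9 < crate-11 < crate-13 < crate-6 < crate-3 < crate-8 < crate-2 < crate-12 < crate-16 < crate-4 < crate-17

Nothing is placed below crate-5, so it is least; from there crate-5 < crate-9; crate-9 < crate-11; crate-11 < crate-13; crate-13 < crate-6; crate-6 < crate-3; crate-3 < crate-8; crate-8 < crate-2; crate-2 < crate-12; crate-12 < crate-16; crate-16 < crate-4; crate-4 < crate-17, each given directly.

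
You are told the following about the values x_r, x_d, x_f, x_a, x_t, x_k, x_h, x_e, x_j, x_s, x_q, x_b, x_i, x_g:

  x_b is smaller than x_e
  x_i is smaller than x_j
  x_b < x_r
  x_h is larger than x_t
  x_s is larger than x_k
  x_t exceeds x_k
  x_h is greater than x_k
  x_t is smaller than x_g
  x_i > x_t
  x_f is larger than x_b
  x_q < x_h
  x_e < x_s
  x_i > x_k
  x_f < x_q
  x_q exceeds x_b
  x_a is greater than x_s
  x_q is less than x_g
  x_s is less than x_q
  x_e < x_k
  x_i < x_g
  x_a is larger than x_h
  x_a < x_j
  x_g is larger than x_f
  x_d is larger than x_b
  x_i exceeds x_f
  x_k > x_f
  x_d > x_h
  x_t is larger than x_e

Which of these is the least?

Chaining upward from x_b: directly above it, x_e, x_f, x_q, x_r, x_d; then x_k, x_s, x_t, x_i, x_g, x_h; then x_a, x_j.
That covers every other element, and nothing is given below x_b, so x_b is the least.

x_b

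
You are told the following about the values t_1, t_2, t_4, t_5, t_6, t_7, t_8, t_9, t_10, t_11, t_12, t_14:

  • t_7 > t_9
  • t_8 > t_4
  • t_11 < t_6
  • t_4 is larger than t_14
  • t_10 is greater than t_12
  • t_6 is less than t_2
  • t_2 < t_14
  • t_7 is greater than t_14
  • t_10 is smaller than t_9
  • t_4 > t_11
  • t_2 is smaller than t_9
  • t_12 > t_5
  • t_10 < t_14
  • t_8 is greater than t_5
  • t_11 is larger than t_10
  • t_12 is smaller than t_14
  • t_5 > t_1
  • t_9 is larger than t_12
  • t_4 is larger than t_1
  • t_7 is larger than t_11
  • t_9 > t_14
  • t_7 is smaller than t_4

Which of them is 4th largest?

t_9

Piecing the relations together gives one ordering: t_1 < t_5 < t_12 < t_10 < t_11 < t_6 < t_2 < t_14 < t_9 < t_7 < t_4 < t_8.
Counting 4 from the largest end gives t_9.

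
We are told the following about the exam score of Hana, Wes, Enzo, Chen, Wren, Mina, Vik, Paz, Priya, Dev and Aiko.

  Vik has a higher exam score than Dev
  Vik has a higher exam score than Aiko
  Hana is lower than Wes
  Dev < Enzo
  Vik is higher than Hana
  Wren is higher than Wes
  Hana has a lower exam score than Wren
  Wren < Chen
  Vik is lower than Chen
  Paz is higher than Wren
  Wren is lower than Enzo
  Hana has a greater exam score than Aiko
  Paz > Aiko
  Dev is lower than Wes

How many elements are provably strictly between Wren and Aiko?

2

Chaining upward from Aiko reaches: Hana, Wes, Vik, Enzo, Paz, Chen.
Chaining downward from Wren reaches: Dev, Hana, Wes.
Strictly between Aiko and Wren are those in both lists: Hana, Wes — 2 elements.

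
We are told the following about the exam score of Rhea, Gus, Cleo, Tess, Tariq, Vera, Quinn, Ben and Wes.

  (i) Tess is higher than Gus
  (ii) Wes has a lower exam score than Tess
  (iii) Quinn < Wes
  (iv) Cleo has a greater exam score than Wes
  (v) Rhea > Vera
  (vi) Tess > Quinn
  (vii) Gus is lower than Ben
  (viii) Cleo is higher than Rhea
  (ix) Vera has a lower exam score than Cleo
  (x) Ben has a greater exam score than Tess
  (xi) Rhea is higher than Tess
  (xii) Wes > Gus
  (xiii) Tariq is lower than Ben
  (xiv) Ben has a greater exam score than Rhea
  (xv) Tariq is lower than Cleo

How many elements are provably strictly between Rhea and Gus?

2

The relations place Gus below Rhea. An element lies strictly between them when it is forced above Gus and also forced below Rhea.
Above Gus: {Wes, Tess, Ben, Cleo}. Below Rhea: {Quinn, Wes, Tess, Vera}.
Intersection: {Wes, Tess} — 2.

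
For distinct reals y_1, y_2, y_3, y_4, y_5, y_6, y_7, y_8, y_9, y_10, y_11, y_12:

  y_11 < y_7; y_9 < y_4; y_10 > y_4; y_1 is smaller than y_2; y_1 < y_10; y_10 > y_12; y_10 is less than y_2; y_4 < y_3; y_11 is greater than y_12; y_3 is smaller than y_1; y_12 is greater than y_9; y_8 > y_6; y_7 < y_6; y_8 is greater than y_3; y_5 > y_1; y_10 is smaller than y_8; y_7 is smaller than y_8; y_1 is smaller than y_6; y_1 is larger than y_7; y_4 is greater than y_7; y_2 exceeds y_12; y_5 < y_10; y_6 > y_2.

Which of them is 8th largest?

y_4

The consecutive relations fix a unique order: y_9 < y_12 < y_11 < y_7 < y_4 < y_3 < y_1 < y_5 < y_10 < y_2 < y_6 < y_8.
The 8th largest is y_4.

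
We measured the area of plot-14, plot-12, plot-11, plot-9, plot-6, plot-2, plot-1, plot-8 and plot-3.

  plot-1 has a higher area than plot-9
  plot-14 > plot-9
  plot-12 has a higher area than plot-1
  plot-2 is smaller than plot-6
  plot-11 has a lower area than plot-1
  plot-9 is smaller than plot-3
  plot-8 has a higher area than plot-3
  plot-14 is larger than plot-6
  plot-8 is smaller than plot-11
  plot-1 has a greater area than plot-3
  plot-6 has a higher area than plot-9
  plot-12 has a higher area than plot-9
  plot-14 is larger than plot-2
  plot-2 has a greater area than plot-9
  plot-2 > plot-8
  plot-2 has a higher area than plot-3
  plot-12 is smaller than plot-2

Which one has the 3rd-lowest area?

The consecutive relations fix a unique order: plot-9 < plot-3 < plot-8 < plot-11 < plot-1 < plot-12 < plot-2 < plot-6 < plot-14.
Counting 3 from the smallest end gives plot-8.

plot-8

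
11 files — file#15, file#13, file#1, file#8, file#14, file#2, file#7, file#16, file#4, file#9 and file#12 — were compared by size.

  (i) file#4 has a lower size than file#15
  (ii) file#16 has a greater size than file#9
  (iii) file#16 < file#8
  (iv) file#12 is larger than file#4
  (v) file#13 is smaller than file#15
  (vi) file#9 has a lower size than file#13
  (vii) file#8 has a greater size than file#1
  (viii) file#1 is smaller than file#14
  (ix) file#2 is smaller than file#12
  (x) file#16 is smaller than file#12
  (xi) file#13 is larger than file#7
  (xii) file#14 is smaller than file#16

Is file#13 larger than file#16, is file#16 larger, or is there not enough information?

Following every chain through file#13: above file#13 we get file#15; below file#13 we get file#9, file#7.
file#16 is not reached, and no chain runs the other way from file#16 to file#13.
So the given relations leave the order of file#13 and file#16 undetermined.

undetermined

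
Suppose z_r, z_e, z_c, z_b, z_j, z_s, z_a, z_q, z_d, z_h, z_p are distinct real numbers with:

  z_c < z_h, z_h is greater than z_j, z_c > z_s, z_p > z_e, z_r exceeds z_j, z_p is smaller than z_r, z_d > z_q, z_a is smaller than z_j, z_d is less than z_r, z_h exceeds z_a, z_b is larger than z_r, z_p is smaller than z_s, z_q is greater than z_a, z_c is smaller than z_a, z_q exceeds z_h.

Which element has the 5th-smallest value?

Piecing the relations together gives one ordering: z_e < z_p < z_s < z_c < z_a < z_j < z_h < z_q < z_d < z_r < z_b.
The 5th smallest is z_a.

z_a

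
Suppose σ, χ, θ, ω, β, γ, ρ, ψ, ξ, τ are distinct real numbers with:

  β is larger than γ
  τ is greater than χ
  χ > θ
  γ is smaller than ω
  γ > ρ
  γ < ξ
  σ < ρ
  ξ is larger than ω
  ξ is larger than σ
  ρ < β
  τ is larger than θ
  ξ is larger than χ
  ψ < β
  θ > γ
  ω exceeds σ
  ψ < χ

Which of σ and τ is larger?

σ < ρ and ρ < γ give σ < γ.
Then γ < θ extends the chain to θ.
Then θ < χ extends the chain to χ.
Then χ < τ extends the chain to τ.
So σ < τ; τ is the larger of the two.

τ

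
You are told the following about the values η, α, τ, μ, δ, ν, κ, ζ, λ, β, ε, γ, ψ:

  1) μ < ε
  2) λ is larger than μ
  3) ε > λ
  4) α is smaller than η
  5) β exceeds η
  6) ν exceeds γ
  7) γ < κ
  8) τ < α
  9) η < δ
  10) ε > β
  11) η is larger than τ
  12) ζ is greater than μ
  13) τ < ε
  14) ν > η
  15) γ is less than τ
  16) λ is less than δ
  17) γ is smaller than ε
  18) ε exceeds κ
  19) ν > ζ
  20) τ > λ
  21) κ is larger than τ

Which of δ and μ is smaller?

Link the given pairs in sequence: μ < λ; λ < τ; τ < α; α < η; η < δ.
Chaining these gives μ < λ < τ < α < η < δ.
So μ < δ; μ is the smaller of the two.

μ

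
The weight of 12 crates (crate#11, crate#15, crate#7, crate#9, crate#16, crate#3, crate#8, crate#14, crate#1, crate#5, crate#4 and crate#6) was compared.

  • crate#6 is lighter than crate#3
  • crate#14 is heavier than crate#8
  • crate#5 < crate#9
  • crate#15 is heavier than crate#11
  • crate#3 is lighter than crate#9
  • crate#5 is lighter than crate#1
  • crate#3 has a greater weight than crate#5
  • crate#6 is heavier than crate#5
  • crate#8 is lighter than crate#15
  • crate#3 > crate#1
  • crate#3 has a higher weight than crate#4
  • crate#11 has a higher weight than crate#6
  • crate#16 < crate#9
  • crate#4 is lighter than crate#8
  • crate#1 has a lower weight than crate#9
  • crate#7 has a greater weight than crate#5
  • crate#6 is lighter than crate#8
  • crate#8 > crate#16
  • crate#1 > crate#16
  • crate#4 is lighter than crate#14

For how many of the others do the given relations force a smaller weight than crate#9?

6

Directly below crate#9: crate#5, crate#16, crate#1, crate#3.
One step further: crate#6, crate#4 (6 so far).
No other element is forced below crate#9 by the given relations, so the count is 6.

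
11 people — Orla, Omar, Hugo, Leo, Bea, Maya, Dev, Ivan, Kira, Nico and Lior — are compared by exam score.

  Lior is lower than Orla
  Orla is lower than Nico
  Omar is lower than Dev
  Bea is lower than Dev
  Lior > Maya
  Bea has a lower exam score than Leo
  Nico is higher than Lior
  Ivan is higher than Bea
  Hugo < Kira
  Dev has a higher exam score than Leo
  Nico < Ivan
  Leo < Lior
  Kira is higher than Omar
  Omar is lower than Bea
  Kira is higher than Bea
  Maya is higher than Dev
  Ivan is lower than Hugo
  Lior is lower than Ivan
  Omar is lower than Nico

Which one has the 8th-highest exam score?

Dev

Chaining the given pairs: Omar < Bea < Leo < Dev < Maya < Lior < Orla < Nico < Ivan < Hugo < Kira.
Counting 8 from the largest end gives Dev.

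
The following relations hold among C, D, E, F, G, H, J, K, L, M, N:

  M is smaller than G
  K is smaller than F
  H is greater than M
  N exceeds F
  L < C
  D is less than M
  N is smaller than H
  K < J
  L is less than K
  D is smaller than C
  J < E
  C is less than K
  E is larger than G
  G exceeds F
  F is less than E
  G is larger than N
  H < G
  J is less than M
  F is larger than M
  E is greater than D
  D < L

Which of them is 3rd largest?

H

Piecing the relations together gives one ordering: D < L < C < K < J < M < F < N < H < G < E.
Counting 3 from the largest end gives H.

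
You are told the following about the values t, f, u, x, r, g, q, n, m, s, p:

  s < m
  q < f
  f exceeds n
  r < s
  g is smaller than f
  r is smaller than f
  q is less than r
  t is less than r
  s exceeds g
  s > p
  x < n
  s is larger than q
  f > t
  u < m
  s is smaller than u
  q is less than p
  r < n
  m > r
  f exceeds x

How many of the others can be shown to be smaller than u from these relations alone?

From u the given relations immediately reach s.
From those, q, g, p, r — 5 in total.
From those, t — 6 in total.
Nothing else is reachable below u; 6 in all.

6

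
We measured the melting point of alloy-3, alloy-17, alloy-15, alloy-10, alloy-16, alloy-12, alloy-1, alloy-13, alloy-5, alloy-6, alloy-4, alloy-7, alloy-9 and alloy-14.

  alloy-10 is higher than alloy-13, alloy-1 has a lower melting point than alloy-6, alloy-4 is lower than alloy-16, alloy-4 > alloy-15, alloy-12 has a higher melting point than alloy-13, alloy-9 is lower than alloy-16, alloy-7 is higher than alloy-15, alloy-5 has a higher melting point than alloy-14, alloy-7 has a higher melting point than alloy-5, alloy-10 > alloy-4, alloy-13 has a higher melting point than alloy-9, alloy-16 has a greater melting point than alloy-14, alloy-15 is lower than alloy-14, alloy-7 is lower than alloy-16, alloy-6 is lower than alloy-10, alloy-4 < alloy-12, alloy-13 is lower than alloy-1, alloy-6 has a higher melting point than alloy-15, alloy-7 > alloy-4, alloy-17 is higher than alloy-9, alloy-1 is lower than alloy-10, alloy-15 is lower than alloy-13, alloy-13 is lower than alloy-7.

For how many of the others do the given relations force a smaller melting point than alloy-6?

4

The elements the relations force below alloy-6 are alloy-15, alloy-9, alloy-13, alloy-1 — no chain reaches any other.
That is 4.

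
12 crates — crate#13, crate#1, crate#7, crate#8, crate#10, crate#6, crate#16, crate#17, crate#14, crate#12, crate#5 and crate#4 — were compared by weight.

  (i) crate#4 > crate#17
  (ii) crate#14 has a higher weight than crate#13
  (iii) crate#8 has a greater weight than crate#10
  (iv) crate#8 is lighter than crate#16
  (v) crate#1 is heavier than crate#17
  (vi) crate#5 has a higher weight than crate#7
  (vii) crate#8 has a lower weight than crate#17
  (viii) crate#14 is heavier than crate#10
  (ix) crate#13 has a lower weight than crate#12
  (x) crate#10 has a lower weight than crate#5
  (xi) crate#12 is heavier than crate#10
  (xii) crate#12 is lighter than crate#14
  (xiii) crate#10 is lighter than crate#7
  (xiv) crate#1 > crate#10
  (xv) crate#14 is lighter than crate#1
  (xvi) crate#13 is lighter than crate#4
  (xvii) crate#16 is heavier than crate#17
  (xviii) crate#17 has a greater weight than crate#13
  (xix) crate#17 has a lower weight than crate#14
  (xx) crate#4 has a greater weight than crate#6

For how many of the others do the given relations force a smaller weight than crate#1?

6

The elements the relations force below crate#1 are crate#10, crate#13, crate#8, crate#17, crate#12, crate#14 — no chain reaches any other.
That is 6.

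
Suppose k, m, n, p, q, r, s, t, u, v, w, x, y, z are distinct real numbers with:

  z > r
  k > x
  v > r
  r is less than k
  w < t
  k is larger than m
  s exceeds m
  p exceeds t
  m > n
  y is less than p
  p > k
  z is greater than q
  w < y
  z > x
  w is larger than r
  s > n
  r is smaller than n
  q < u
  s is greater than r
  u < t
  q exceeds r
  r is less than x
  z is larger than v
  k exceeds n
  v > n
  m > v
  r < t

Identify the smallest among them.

n is not least since r < n; v is not least since r < v; q is not least since r < q; w is not least since r < w; u is not least since q < u; y is not least since w < y; t is not least since u < t; x is not least since r < x; m is not least since n < m; s is not least since m < s; k is not least since m < k; z is not least since x < z; p is not least since t < p.
Only r has nothing below it, so r is the smallest.

r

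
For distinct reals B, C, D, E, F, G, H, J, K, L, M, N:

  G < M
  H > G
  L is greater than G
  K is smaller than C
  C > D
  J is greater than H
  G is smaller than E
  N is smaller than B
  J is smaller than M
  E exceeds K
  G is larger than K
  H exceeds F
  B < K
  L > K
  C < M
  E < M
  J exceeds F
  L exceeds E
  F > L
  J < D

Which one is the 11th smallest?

C

Chaining the given pairs: N < B < K < G < E < L < F < H < J < D < C < M.
Counting 11 from the smallest end gives C.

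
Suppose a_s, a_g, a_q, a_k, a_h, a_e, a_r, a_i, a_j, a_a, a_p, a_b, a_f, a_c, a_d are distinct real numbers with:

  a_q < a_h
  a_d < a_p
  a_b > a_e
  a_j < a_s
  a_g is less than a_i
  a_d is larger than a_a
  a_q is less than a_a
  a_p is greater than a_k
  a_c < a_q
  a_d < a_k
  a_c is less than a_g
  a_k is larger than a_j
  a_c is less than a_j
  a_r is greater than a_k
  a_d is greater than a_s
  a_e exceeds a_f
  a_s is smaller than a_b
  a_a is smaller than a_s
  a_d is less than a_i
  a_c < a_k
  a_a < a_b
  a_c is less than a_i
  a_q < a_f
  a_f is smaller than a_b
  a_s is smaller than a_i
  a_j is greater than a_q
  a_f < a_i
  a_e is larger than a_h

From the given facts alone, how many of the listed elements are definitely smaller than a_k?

6

The elements the relations force below a_k are a_c, a_q, a_a, a_j, a_s, a_d — no chain reaches any other.
That is 6.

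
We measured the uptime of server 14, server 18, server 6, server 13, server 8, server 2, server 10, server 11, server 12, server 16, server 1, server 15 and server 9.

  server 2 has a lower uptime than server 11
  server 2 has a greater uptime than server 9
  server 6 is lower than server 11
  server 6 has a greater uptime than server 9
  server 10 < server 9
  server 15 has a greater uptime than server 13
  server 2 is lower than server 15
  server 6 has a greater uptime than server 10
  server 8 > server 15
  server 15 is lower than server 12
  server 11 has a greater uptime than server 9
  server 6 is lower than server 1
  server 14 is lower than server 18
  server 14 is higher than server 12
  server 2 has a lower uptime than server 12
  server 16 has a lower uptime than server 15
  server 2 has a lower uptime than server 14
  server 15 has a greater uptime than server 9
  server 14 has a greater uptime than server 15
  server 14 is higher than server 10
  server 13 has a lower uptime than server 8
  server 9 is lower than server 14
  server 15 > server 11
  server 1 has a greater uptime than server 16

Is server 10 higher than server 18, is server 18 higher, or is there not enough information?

server 10 < server 9 < server 6 < server 11 < server 15 < server 12 < server 14 < server 18, by transitivity through server 9, server 6, server 11, server 15, server 12, server 14.
So server 18 is higher.

server 18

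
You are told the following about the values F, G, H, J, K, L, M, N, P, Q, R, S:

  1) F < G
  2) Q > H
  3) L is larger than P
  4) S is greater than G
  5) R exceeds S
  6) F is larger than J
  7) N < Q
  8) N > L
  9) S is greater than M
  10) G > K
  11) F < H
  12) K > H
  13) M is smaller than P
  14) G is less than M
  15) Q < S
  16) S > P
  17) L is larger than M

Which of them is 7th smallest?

P

Piecing the relations together gives one ordering: J < F < H < K < G < M < P < L < N < Q < S < R.
Counting 7 from the smallest end gives P.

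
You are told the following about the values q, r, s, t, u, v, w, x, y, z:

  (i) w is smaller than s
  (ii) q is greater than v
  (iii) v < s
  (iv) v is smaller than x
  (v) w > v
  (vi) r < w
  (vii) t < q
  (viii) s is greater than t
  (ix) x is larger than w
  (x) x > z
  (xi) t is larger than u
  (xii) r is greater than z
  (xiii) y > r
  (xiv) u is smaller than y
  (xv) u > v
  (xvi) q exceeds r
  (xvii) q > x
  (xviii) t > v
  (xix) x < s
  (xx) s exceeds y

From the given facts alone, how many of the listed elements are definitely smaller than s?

From s the given relations immediately reach v, w, t, y, x.
From those, z, u, r — 8 in total.
No other element is forced below s by the given relations, so the count is 8.

8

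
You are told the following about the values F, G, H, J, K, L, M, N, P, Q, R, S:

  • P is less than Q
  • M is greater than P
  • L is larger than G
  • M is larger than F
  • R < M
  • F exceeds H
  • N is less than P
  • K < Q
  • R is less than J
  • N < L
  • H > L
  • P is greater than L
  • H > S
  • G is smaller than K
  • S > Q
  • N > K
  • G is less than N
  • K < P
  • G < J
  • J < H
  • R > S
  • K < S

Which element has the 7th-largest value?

Q

Chaining the given pairs: G < K < N < L < P < Q < S < R < J < H < F < M.
The 7th largest is Q.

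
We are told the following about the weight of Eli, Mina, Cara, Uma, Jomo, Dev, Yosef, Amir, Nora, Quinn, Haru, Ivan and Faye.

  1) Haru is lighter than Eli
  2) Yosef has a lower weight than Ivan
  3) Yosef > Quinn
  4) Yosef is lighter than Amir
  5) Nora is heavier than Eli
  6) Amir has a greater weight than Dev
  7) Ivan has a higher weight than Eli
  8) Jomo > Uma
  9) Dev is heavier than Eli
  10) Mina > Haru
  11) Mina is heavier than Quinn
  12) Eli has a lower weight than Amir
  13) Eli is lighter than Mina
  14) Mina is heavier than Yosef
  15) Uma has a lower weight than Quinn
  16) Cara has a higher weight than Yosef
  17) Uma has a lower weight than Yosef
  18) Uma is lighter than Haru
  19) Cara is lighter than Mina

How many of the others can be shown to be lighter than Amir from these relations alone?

The elements the relations force below Amir are Uma, Haru, Quinn, Eli, Yosef, Dev — no chain reaches any other.
That is 6.

6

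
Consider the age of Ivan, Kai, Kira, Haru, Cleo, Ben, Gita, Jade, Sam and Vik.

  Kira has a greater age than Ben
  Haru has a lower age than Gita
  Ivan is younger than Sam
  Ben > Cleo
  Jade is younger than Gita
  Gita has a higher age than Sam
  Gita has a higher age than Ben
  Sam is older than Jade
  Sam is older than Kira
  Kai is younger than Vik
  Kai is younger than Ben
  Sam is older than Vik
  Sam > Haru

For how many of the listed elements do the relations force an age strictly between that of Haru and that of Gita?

Chaining upward from Haru reaches: Sam.
Chaining downward from Gita reaches: Cleo, Kai, Jade, Ivan, Ben, Kira, Vik, Sam.
Strictly between Haru and Gita are those in both lists: Sam — 1 element.

1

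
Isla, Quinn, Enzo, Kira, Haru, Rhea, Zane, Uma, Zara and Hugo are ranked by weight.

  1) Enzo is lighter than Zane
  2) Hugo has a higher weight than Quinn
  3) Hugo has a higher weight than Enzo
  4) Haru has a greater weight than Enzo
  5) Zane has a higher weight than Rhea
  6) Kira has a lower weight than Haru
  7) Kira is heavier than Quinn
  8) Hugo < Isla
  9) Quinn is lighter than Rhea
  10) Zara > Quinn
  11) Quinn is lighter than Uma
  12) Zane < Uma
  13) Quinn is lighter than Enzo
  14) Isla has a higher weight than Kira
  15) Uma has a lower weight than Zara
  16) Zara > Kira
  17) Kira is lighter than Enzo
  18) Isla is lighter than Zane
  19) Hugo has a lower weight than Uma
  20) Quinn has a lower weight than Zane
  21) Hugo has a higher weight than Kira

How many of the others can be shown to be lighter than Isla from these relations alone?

The elements the relations force below Isla are Quinn, Kira, Enzo, Hugo — no chain reaches any other.
That is 4.

4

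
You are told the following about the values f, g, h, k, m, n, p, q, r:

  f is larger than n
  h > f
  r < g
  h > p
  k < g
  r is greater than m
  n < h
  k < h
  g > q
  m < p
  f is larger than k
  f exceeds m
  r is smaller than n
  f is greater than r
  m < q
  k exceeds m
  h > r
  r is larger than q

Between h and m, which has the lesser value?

m

m < q and q < r give m < r.
With r < n: m < q < r < n.
With n < f: m < q < r < n < f.
With f < h: m < q < r < n < f < h.
So m < h; m is the smaller of the two.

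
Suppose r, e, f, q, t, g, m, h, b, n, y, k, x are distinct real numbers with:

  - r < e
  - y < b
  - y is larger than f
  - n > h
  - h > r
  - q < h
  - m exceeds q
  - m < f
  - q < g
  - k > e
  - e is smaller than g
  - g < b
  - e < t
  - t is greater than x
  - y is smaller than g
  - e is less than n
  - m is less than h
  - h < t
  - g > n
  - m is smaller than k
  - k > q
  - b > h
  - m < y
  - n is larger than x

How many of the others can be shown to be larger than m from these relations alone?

Directly above m: h, f, k, y.
One step further: t, n, g, b (8 so far).
No other element is forced above m by the given relations, so the count is 8.

8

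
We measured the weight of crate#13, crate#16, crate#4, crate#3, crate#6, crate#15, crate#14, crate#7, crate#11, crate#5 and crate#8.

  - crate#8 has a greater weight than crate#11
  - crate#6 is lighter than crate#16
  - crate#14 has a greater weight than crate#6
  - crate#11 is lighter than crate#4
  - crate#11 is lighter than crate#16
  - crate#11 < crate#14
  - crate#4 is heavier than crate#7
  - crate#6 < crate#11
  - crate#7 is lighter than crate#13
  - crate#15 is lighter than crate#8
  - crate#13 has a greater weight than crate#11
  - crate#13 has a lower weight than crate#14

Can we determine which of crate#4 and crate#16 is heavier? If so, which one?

undetermined

Following every chain through crate#16: below crate#16 we get crate#6, crate#11.
crate#4 is not reached, and no chain runs the other way from crate#4 to crate#16.
So the given relations leave the order of crate#16 and crate#4 undetermined.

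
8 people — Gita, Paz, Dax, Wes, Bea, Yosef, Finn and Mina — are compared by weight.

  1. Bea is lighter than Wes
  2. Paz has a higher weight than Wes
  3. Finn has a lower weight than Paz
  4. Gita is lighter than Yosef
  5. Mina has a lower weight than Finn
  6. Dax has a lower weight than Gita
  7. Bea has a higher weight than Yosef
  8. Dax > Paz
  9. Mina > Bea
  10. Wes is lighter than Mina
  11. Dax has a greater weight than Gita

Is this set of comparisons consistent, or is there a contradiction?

Chaining the given relations yields Gita < Yosef < Bea < Wes < Mina < Finn < Paz < Dax, so Gita < Dax. But one relation states Dax < Gita. These cannot both hold.

inconsistent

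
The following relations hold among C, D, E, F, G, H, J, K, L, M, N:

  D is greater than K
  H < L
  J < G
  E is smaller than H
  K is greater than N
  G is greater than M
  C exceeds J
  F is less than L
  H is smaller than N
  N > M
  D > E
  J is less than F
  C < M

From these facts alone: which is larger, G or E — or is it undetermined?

Following every chain through E: above E we get H, L, N, K, D.
G is not reached, and no chain runs the other way from G to E.
So the given relations leave the order of E and G undetermined.

undetermined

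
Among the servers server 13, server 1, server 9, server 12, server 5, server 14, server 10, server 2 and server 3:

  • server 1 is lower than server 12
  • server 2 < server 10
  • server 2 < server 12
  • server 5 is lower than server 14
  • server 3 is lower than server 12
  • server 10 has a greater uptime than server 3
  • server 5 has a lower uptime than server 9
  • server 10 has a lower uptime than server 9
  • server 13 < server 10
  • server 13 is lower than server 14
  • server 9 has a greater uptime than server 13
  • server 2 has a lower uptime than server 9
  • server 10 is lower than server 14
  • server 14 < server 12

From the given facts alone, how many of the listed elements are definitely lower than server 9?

5

Directly below server 9: server 13, server 5, server 2, server 10.
One step further: server 3 (5 so far).
Nothing else is reachable below server 9; 5 in all.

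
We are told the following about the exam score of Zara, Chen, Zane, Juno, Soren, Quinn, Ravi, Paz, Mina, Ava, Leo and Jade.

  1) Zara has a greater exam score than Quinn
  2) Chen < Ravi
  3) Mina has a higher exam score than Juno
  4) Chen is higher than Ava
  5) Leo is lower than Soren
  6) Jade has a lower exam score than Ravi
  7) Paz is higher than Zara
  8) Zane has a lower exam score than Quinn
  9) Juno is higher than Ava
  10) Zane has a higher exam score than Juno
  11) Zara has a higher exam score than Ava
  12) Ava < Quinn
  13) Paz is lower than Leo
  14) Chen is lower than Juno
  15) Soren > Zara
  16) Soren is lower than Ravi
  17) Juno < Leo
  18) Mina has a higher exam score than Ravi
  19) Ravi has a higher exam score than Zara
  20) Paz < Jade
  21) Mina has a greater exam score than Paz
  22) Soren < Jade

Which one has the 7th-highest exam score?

The consecutive relations fix a unique order: Ava < Chen < Juno < Zane < Quinn < Zara < Paz < Leo < Soren < Jade < Ravi < Mina.
Counting 7 from the largest end gives Zara.

Zara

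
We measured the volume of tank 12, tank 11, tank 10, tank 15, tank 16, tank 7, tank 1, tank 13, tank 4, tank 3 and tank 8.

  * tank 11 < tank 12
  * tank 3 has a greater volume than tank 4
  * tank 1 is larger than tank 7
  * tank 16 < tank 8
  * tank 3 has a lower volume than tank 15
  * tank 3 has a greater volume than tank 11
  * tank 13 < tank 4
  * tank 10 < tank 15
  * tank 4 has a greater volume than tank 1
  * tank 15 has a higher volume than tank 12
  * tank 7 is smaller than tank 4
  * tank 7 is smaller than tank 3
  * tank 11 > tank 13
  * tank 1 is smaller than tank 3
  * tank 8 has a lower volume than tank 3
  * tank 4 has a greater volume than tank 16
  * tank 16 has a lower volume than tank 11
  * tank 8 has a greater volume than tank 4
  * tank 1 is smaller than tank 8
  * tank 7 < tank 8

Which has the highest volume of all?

tank 16 is not greatest since tank 16 < tank 11; tank 7 is not greatest since tank 7 < tank 8; tank 1 is not greatest since tank 1 < tank 3; tank 13 is not greatest since tank 13 < tank 4; tank 4 is not greatest since tank 4 < tank 8; tank 11 is not greatest since tank 11 < tank 12; tank 8 is not greatest since tank 8 < tank 3; tank 10 is not greatest since tank 10 < tank 15; tank 3 is not greatest since tank 3 < tank 15; tank 12 is not greatest since tank 12 < tank 15.
Only tank 15 has nothing above it, so tank 15 is the highest volume.

tank 15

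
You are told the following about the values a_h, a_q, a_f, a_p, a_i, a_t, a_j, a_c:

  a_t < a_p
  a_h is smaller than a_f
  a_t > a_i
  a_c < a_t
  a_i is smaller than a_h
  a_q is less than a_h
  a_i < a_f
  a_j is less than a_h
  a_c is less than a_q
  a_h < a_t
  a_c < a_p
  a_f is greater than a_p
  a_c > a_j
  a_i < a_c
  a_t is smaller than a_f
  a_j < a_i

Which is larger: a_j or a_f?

a_f

a_j < a_i and a_i < a_c give a_j < a_c.
Then a_c < a_q extends the chain to a_q.
Then a_q < a_h extends the chain to a_h.
Then a_h < a_t extends the chain to a_t.
Then a_t < a_p extends the chain to a_p.
With a_p < a_f: a_j < a_i < a_c < a_q < a_h < a_t < a_p < a_f.
So a_j < a_f; a_f is the larger of the two.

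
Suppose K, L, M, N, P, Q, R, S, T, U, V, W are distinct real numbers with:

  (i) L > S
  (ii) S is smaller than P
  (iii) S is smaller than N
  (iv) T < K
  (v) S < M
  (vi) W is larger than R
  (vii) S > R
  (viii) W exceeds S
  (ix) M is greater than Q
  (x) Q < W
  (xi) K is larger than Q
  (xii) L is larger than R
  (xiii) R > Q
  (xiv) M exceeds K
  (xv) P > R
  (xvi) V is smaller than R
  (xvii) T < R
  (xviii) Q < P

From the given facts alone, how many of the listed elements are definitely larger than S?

5

From S the given relations immediately reach P, W, N, L, M.
No other element is forced above S by the given relations, so the count is 5.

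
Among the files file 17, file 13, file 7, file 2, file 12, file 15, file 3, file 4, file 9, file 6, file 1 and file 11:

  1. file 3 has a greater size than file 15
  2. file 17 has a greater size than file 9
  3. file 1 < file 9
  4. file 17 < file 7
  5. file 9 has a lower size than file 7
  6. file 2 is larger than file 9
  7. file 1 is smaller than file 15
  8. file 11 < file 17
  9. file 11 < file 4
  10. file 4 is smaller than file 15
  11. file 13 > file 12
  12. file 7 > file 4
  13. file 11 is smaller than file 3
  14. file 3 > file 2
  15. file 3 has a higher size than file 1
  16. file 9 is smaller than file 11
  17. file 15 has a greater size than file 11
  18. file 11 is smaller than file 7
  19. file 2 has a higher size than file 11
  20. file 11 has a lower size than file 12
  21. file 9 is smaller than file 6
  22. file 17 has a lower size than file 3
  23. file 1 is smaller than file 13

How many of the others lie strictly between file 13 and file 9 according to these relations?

Chaining upward from file 9 reaches: file 11, file 2, file 4, file 6, file 15, file 12, file 17, file 7, file 3.
Chaining downward from file 13 reaches: file 1, file 11, file 12.
Strictly between file 9 and file 13 are those in both lists: file 11, file 12 — 2 elements.

2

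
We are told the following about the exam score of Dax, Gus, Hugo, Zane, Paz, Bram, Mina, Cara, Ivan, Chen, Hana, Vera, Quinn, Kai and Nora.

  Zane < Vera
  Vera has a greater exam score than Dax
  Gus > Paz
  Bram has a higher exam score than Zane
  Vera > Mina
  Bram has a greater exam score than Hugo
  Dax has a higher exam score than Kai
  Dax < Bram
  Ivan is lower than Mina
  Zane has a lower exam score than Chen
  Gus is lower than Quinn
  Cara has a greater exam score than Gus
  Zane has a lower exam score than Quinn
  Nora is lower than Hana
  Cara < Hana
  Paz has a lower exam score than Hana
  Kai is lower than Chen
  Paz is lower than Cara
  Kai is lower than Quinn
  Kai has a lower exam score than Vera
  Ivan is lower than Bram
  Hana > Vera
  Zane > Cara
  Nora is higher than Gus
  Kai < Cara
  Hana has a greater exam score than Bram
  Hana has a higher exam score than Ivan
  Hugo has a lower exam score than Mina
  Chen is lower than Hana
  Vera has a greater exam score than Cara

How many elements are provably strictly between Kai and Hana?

6

The relations place Kai below Hana. An element lies strictly between them when it is forced above Kai and also forced below Hana.
Above Kai: {Dax, Cara, Zane, Vera, Chen, Bram, Quinn}. Below Hana: {Hugo, Paz, Gus, Ivan, Mina, Dax, Nora, Cara, Zane, Vera, Chen, Bram}.
Intersection: {Dax, Cara, Zane, Vera, Chen, Bram} — 6.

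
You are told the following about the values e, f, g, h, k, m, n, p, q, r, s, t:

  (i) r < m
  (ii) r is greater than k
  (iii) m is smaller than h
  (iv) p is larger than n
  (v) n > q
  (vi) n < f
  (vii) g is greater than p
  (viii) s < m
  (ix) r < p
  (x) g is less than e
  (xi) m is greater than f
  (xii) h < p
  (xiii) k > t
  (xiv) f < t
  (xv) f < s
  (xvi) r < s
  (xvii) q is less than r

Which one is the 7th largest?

The consecutive relations fix a unique order: q < n < f < t < k < r < s < m < h < p < g < e.
The 7th largest is r.

r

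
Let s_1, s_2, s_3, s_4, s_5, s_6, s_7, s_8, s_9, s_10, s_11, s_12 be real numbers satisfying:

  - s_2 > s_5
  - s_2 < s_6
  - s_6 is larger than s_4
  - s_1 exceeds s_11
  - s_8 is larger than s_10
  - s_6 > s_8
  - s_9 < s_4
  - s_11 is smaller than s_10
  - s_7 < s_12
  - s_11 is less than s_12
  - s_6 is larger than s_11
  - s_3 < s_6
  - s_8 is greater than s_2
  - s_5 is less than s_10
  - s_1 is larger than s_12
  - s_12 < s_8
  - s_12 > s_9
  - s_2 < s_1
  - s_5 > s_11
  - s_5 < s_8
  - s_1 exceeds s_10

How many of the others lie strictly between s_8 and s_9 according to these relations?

The relations place s_9 below s_8. An element lies strictly between them when it is forced above s_9 and also forced below s_8.
Above s_9: {s_4, s_12, s_1, s_6}. Below s_8: {s_11, s_5, s_7, s_2, s_10, s_12}.
Intersection: {s_12} — 1.

1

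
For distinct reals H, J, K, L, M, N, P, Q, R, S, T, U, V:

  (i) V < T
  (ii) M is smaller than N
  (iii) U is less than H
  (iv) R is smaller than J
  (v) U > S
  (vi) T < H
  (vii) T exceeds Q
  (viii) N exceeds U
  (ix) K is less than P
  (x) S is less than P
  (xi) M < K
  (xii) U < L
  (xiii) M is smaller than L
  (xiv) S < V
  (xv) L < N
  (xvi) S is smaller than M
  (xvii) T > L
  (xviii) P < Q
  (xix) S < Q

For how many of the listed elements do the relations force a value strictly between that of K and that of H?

Chaining upward from K reaches: P, Q, T.
Chaining downward from H reaches: S, U, M, V, L, P, Q, T.
Strictly between K and H are those in both lists: P, Q, T — 3 elements.

3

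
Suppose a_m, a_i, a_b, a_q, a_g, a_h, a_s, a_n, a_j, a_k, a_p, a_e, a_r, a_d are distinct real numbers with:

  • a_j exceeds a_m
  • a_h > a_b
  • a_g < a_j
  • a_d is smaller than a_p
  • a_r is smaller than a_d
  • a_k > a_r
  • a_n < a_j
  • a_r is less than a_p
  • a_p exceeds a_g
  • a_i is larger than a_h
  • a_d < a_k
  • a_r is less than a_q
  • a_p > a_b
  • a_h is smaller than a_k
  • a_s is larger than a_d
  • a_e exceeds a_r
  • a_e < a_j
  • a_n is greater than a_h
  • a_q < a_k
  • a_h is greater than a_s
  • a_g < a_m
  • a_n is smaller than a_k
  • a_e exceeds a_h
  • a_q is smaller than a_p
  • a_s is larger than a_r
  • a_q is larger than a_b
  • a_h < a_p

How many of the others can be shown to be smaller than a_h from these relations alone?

Directly below a_h: a_b, a_s.
One step further: a_r, a_d (4 so far).
Nothing else is reachable below a_h; 4 in all.

4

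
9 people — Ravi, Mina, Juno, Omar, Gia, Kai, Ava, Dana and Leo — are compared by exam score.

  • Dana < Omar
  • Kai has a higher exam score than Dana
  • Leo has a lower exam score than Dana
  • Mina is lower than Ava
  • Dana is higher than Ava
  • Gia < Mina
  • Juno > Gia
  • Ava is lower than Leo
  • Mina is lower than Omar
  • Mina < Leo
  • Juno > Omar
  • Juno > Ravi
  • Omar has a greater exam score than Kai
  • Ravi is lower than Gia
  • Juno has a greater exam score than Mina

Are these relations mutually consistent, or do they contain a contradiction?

consistent

The single ordering Ravi < Gia < Mina < Ava < Leo < Dana < Kai < Omar < Juno satisfies every listed relation, so no contradiction arises.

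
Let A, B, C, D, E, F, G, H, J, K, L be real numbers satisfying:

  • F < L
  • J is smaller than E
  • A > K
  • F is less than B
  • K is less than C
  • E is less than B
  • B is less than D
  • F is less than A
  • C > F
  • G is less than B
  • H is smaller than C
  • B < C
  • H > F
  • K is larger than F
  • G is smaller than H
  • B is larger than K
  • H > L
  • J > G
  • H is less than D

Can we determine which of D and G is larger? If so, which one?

D

G < J < E < B < D, by transitivity through J, E, B.
So D is larger.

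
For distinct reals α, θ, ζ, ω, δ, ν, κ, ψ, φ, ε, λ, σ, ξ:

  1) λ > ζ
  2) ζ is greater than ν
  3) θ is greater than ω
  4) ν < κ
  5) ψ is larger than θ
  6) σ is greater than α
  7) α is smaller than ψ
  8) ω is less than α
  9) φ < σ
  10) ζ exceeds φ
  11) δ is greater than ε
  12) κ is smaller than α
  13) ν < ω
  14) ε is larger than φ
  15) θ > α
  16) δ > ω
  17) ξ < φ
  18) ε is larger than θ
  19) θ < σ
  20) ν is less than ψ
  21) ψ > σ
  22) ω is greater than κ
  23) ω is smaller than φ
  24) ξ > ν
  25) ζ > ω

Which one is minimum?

ν

ξ is not least since ν < ξ; κ is not least since ν < κ; ω is not least since ν < ω; α is not least since ω < α; θ is not least since α < θ; φ is not least since ξ < φ; ε is not least since θ < ε; δ is not least since ω < δ; σ is not least since α < σ; ζ is not least since ω < ζ; ψ is not least since σ < ψ; λ is not least since ζ < λ.
Only ν has nothing below it, so ν is the minimum.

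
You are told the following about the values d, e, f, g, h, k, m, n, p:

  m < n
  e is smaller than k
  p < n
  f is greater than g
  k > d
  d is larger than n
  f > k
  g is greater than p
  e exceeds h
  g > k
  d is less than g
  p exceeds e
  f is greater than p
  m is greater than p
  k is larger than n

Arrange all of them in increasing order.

The consecutive links are each given: h < e; e < p; p < m; m < n; n < d; d < k; k < g; g < f.

h < e < p < m < n < d < k < g < f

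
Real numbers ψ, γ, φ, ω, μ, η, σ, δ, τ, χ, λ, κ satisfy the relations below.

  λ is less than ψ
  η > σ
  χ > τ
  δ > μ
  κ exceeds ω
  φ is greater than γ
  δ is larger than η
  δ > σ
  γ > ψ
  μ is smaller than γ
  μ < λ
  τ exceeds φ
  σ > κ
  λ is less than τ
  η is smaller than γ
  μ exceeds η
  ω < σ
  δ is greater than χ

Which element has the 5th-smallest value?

Chaining the given pairs: ω < κ < σ < η < μ < λ < ψ < γ < φ < τ < χ < δ.
The 5th smallest is μ.

μ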